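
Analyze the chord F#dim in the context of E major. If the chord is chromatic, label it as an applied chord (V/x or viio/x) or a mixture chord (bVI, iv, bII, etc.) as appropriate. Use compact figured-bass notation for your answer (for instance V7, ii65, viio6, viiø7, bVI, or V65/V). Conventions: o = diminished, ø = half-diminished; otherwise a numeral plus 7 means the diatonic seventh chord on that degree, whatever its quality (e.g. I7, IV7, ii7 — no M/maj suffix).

iio

Stacked in thirds the chord is F#-A-C: a diminished triad on F#.
F# is the second degree of E major. This is the diminished supertonic triad, borrowed from the parallel minor.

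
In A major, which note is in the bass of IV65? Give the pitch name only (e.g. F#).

IV in A major has root D; the chord is D-F#-A-C#.
The figure 65 means first inversion — the third is in the bass.

F#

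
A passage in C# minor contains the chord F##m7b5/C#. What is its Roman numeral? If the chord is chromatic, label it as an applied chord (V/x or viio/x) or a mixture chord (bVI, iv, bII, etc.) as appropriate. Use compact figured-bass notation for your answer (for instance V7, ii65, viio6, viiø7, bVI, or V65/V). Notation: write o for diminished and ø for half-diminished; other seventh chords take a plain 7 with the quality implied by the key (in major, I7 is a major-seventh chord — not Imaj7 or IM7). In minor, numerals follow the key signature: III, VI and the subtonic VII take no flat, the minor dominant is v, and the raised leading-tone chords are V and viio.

viiø43/V

Stacked in thirds the chord is F##-A#-C#-E#: a half-diminished seventh chord on F##.
F## sits a half step below G# (V in C# minor); a diminished chord there is the applied leading-tone chord of V.
With C# in the bass the chord is in second inversion, so the figured bass is 43.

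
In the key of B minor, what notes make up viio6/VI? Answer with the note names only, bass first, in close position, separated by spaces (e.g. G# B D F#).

A C F#

viio6/VI is a secondary leading-tone chord. The target VI is G in B minor; the applied chord is rooted a semitone below, on F#.
Building a diminished triad on F# gives F#-A-C.
With the 6 figure the chord is in first inversion; from the bass A upward in close position it reads A-C-F#.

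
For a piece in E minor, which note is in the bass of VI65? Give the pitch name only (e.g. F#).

VI in E minor has root C; the chord is C-E-G-B.
The figure 65 means first inversion — the third is in the bass.

E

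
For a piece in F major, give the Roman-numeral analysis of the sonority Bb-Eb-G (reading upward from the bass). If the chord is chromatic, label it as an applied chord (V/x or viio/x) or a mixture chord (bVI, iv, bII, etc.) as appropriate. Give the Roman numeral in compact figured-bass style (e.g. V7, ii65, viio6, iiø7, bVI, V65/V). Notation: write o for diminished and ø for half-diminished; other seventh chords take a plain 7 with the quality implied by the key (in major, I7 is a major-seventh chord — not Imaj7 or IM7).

bVII64

Stacked in thirds the chord is Eb-G-Bb: a major triad on Eb.
Eb is the lowered seventh degree of F major (diatonic 7 would be E). This is a major triad on the lowered seventh degree (the subtonic), borrowed from the parallel minor.
With Bb in the bass the chord is in second inversion, so the figured bass is 64.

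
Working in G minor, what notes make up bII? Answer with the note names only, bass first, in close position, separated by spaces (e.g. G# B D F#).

bII is the Neapolitan chord — a major triad on the lowered second degree. In G minor that root is Ab.
So the chord is Ab-C-Eb, a major triad.

Ab C Eb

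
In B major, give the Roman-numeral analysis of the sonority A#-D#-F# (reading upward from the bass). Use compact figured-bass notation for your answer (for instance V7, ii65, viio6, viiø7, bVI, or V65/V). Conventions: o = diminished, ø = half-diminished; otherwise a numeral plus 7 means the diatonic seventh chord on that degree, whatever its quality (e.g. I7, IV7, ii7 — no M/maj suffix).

The pitches D#-F#-A# form a minor triad rooted on D#.
In B major, D# is the mediant; the diatonic minor triad there is iii.
With A# in the bass the chord is in second inversion, so the figured bass is 64.

iii64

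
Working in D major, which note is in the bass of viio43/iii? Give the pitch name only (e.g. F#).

B

The applied chord viio43/iii is rooted on E#: E#-G#-B-D.
The figure 43 means second inversion — the fifth is in the bass.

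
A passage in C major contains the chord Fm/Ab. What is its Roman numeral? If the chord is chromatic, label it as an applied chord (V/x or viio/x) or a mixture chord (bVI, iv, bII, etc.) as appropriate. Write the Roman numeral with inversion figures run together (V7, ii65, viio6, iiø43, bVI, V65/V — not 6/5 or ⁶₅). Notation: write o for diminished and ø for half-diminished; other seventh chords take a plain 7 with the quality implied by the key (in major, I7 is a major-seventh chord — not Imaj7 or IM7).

iv6

Stacked in thirds the chord is F-Ab-C: a minor triad on F.
F is the fourth degree of C major. This is the minor subdominant, borrowed from the parallel minor.
With Ab in the bass the chord is in first inversion, so the figured bass is 6.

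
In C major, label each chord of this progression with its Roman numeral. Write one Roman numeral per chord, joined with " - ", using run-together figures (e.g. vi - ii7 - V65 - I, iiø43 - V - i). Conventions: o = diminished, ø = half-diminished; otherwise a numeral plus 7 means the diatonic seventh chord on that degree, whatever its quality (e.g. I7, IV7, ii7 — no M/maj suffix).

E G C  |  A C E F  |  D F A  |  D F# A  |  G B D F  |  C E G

E-G-C: root C is the tonic; major triad there is I6.
A-C-E-F: major seventh chord on F = scale degree 4 → IV65.
D-F-A has root D, degree 2 in C major, so ii.
D-F#-A: a major triad on D, the applied dominant of V → V/V.
G-B-D-F: root G is the dominant; dominant seventh chord there is V7.
C-E-G: major triad on C = scale degree 1 → I.

I6 - IV65 - ii - V/V - V7 - I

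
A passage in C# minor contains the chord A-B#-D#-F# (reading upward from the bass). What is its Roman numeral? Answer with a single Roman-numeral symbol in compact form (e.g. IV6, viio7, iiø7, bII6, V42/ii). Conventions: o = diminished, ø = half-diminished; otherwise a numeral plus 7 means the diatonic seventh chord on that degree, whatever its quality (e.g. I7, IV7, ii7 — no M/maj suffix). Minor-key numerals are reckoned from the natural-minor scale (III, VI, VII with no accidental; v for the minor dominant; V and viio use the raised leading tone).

viio42

Stacked in thirds the chord is B#-D#-F#-A: a fully diminished seventh chord on B#.
B# is scale degree 7 in C# minor, and a fully diminished seventh chord on that degree is written viio7.
With A in the bass the chord is in third inversion, so the figured bass is 42.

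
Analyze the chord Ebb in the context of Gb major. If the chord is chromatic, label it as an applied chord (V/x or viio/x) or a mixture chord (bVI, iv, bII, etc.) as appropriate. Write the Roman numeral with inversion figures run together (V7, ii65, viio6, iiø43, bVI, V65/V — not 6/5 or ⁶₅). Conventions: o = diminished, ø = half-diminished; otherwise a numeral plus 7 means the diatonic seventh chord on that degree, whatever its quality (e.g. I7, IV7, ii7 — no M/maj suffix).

Stacked in thirds the chord is Ebb-Gb-Bbb: a major triad on Ebb.
Ebb is the lowered sixth degree of Gb major (diatonic 6 would be Eb). This is a major triad on the lowered sixth degree, borrowed from the parallel minor.

bVI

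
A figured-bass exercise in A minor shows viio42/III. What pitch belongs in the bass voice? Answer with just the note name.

The applied chord viio42/III is rooted on B: B-D-F-Ab.
The figure 42 means third inversion — the seventh is in the bass.

Ab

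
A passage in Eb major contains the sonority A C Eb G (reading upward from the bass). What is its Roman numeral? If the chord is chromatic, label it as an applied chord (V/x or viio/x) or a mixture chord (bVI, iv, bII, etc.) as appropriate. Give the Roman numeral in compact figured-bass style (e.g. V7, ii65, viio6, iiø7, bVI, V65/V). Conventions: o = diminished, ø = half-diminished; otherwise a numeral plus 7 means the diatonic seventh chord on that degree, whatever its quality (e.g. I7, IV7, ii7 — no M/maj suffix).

Stacked in thirds the chord is A-C-Eb-G: a half-diminished seventh chord on A.
A sits a half step below Bb (V in Eb major); a diminished chord there is the applied leading-tone chord of V.

viiø7/V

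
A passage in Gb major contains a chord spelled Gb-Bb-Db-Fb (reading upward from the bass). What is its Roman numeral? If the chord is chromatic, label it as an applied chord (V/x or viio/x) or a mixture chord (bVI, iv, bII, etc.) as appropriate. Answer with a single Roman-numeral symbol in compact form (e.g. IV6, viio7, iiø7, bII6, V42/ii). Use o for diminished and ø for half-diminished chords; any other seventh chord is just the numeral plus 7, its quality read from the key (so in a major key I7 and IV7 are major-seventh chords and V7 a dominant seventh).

V7/IV

The pitches Gb-Bb-Db-Fb form a dominant seventh chord rooted on Gb.
Gb is not a diatonic chord root with this quality in Gb major, but it lies a perfect fifth above Cb (IV), so the chord functions as an applied dominant of IV.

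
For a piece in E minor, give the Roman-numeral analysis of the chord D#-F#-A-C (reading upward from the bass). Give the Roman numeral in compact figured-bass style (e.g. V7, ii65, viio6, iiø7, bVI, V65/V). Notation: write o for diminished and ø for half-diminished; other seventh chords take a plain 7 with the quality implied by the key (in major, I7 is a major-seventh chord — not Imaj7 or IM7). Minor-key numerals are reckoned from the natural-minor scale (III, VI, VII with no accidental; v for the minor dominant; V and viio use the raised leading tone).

Stacked in thirds the chord is D#-F#-A-C: a fully diminished seventh chord on D#.
In E minor, D# is the leading tone; the diatonic fully diminished seventh chord there is viio7.

viio7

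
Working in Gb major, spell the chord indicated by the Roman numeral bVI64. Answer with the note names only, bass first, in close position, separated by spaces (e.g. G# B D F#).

Bbb Ebb Gb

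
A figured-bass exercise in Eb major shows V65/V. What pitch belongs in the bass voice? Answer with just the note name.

The applied chord V65/V is rooted on F: F-A-C-Eb.
The figure 65 means first inversion — the third is in the bass.

A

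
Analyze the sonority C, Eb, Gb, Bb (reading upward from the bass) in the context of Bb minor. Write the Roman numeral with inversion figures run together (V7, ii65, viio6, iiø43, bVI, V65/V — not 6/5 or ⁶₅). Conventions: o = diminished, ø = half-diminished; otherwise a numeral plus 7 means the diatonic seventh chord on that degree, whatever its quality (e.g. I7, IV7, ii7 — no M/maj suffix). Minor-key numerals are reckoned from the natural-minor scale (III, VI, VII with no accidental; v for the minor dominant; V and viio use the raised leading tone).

The pitches C-Eb-Gb-Bb form a half-diminished seventh chord rooted on C.
In Bb minor, C is the supertonic; the diatonic half-diminished seventh chord there is iiø7.

iiø7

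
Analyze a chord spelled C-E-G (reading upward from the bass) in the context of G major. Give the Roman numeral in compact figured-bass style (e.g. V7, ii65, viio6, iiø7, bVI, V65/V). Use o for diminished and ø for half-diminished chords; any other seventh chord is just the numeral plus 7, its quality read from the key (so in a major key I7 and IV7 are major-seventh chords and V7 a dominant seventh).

IV

The pitches C-E-G form a major triad rooted on C.
C is scale degree 4 in G major, and a major triad on that degree is written IV.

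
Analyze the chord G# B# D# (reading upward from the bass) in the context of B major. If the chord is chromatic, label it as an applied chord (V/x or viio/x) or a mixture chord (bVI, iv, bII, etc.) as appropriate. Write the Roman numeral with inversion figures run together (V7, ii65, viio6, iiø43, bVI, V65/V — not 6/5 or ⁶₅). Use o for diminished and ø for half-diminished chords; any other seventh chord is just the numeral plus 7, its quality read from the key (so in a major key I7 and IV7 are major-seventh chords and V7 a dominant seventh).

Stacked in thirds the chord is G#-B#-D#: a major triad on G#.
G# is not a diatonic chord root with this quality in B major, but it lies a perfect fifth above C# (ii), so the chord functions as an applied dominant of ii.

V/ii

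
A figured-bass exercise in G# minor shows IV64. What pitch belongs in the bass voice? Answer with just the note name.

IV in G# minor has root C#; the chord is C#-E#-G#.
The figure 64 means second inversion — the fifth is in the bass.

G#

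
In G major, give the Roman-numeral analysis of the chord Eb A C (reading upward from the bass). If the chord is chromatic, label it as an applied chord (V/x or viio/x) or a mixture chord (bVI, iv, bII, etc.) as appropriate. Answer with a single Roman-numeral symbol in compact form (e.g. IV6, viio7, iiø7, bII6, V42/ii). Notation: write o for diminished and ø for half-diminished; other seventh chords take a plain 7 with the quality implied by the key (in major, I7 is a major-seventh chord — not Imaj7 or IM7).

Stacked in thirds the chord is A-C-Eb: a diminished triad on A.
A is the second degree of G major. This is the diminished supertonic triad, borrowed from the parallel minor.
With Eb in the bass the chord is in second inversion, so the figured bass is 64.

iio64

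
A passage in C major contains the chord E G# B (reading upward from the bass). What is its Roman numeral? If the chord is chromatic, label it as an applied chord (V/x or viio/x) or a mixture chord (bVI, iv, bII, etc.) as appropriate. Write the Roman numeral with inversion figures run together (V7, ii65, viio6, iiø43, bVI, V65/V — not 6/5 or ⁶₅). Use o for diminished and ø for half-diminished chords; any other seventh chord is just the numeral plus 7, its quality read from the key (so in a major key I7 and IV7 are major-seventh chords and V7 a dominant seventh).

V/vi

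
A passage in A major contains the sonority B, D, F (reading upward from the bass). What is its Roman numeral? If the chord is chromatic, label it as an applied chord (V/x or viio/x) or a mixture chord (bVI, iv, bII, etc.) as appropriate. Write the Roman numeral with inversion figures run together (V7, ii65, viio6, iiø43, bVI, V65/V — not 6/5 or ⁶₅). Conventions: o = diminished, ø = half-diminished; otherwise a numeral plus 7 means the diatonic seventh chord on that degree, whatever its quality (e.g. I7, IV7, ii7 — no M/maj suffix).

iio

Stacked in thirds the chord is B-D-F: a diminished triad on B.
B is the second degree of A major. This is the diminished supertonic triad, borrowed from the parallel minor.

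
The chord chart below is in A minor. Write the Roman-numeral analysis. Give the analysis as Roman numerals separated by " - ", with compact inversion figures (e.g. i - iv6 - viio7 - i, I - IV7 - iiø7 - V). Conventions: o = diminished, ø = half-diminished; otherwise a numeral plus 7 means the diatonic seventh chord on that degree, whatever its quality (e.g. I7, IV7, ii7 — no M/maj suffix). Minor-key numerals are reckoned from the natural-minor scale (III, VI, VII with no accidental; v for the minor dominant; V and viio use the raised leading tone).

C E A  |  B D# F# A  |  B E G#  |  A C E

C-E-A: root A is the tonic; minor triad there is i6.
B-D#-F#-A: chromatic; B is V of V, so V7/V.
B-E-G# has root E, degree 5 in A minor, so V64.
A-C-E has root A, degree 1 in A minor, so i.

i6 - V7/V - V64 - i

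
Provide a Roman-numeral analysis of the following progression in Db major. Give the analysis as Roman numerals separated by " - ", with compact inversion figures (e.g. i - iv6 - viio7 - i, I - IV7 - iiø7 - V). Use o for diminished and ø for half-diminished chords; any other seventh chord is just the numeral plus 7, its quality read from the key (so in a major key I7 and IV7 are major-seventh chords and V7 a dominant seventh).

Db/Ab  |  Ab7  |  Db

Db/Ab: root Db is the tonic; major triad there is I64.
Ab7: dominant seventh chord on Ab = scale degree 5 → V7.
Db has root Db, degree 1 in Db major, so I.

I64 - V7 - I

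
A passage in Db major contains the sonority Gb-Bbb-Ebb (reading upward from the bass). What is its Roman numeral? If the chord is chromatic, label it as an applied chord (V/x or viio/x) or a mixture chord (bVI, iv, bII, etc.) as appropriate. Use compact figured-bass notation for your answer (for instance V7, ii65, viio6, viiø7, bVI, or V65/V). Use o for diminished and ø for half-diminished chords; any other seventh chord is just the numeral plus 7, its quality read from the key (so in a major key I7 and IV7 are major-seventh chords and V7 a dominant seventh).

The pitches Ebb-Gb-Bbb form a major triad rooted on Ebb.
Ebb is the lowered second degree of Db major (diatonic 2 would be Eb). This is the Neapolitan sixth — a major triad on the lowered second degree, here in its customary first inversion.
With Gb in the bass the chord is in first inversion, so the figured bass is 6.

bII6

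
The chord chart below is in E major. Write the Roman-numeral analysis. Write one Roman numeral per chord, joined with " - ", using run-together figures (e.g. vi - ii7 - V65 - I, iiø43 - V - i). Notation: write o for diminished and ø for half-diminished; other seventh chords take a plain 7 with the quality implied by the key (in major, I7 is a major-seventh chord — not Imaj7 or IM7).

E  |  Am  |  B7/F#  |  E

E: root E is the tonic; major triad there is I.
Am is non-diatonic — iv, a mixture chord from E minor.
B7/F#: dominant seventh chord on B = scale degree 5 → V43.
E: root E is the tonic; major triad there is I.

I - iv - V43 - I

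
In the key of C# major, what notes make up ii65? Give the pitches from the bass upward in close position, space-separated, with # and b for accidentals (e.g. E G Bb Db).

The numeral's case and figure indicate a minor seventh chord. In C# major its root, the supertonic, is D#.
That chord is spelled D#-F#-A#-C#.
With the 65 figure the chord is in first inversion; from the bass F# upward in close position it reads F#-A#-C#-D#.

F# A# C# D#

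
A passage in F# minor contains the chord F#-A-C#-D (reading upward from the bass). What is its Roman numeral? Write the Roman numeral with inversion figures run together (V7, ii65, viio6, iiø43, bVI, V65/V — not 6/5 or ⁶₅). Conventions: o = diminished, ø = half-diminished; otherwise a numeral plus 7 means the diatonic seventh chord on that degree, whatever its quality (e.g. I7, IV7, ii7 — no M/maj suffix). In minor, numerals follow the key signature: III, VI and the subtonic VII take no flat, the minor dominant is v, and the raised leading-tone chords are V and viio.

Stacked in thirds the chord is D-F#-A-C#: a major seventh chord on D.
D is scale degree 6 in F# minor, and a major seventh chord on that degree is written VI7.
With F# in the bass the chord is in first inversion, so the figured bass is 65.

VI65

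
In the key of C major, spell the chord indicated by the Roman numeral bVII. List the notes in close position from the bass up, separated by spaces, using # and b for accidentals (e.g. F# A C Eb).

Scale degree 7 in C major is B; lowering it a half step gives Bb. bVII is a major triad on the lowered seventh degree (the subtonic), borrowed from the parallel minor.
So the chord is Bb-D-F.

Bb D F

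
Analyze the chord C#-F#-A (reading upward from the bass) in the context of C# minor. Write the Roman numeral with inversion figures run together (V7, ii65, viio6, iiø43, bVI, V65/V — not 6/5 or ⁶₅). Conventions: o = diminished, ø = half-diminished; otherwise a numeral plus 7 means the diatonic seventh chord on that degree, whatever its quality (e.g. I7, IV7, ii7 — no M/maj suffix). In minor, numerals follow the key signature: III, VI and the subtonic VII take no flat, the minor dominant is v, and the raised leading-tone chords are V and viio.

The pitches F#-A-C# form a minor triad rooted on F#.
F# is scale degree 4 in C# minor, and a minor triad on that degree is written iv.
With C# in the bass the chord is in second inversion, so the figured bass is 64.

iv64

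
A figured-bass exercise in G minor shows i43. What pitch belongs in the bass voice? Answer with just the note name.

D

i in G minor has root G; the chord is G-Bb-D-F.
The figure 43 means second inversion — the fifth is in the bass.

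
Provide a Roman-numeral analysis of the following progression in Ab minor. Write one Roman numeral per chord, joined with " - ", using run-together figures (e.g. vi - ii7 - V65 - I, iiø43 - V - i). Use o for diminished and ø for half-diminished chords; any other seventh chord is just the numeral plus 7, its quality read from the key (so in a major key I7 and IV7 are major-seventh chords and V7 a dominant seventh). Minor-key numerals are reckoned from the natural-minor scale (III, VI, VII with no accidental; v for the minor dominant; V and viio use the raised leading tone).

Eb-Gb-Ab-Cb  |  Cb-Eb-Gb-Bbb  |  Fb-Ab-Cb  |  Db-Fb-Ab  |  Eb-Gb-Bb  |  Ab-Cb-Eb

i43 - V7/VI - VI - iv - v - i

Eb-Gb-Ab-Cb has root Ab, degree 1 in Ab minor, so i43.
Cb-Eb-Gb-Bbb: a dominant seventh chord on Cb, the applied dominant of VI → V7/VI.
Fb-Ab-Cb has root Fb, degree 6 in Ab minor, so VI.
Db-Fb-Ab: root Db is the subdominant; minor triad there is iv.
Eb-Gb-Bb has root Eb, degree 5 in Ab minor, so v.
Ab-Cb-Eb: root Ab is the tonic; minor triad there is i.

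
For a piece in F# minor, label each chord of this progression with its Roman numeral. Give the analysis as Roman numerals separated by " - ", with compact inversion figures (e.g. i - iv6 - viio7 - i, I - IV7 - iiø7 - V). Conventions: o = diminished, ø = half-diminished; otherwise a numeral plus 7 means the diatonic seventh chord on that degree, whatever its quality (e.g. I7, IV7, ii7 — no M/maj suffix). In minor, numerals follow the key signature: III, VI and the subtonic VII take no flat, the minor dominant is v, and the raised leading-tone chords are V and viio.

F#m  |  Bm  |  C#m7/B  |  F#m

F#m has root F#, degree 1 in F# minor, so i.
Bm has root B, degree 4 in F# minor, so iv.
C#m7/B: minor seventh chord on C# = scale degree 5 → v42.
F#m: root F# is the tonic; minor triad there is i.

i - iv - v42 - i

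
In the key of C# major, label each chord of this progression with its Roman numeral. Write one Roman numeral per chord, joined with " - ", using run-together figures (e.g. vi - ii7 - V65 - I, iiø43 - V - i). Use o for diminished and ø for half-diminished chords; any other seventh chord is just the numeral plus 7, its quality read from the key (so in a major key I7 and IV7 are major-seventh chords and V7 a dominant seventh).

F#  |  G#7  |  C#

IV - V7 - I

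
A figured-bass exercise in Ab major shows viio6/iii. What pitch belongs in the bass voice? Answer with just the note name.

The applied chord viio6/iii is rooted on B: B-D-F.
The figure 6 means first inversion — the third is in the bass.

D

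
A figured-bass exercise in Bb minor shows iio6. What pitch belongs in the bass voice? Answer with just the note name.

Eb

iio in Bb minor has root C; the chord is C-Eb-Gb.
The figure 6 means first inversion — the third is in the bass.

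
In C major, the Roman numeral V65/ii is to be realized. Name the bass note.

C#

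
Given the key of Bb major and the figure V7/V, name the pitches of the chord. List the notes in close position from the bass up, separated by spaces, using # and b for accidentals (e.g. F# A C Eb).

C E G Bb

The slash means an applied dominant: we want the dominant of V. In Bb major, V is F major, and its dominant is built on C.
Building a dominant seventh chord on C gives C-E-G-Bb.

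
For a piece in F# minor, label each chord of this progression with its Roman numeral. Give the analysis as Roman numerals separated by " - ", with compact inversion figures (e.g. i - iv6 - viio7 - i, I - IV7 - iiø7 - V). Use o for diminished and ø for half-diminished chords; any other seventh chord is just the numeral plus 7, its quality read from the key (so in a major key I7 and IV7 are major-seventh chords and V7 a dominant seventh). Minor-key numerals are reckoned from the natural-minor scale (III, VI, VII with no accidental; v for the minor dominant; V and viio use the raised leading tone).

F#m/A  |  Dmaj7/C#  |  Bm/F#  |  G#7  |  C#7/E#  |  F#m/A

F#m/A has root F#, degree 1 in F# minor, so i6.
Dmaj7/C#: major seventh chord on D = scale degree 6 → VI42.
Bm/F#: root B is the subdominant; minor triad there is iv64.
G#7: chromatic; G# is V of V, so V7/V.
C#7/E#: dominant seventh chord on C# = scale degree 5 → V65.
F#m/A: root F# is the tonic; minor triad there is i6.

i6 - VI42 - iv64 - V7/V - V65 - i6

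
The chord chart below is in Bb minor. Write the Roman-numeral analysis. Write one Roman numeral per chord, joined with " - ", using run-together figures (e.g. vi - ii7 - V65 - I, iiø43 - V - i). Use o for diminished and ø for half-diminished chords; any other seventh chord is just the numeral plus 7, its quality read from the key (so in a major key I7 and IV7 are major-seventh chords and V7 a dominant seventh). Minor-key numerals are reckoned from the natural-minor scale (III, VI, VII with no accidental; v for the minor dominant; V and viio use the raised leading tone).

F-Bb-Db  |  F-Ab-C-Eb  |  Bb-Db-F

i64 - v7 - i

F-Bb-Db: minor triad on Bb = scale degree 1 → i64.
F-Ab-C-Eb: root F is the dominant; minor seventh chord there is v7.
Bb-Db-F: root Bb is the tonic; minor triad there is i.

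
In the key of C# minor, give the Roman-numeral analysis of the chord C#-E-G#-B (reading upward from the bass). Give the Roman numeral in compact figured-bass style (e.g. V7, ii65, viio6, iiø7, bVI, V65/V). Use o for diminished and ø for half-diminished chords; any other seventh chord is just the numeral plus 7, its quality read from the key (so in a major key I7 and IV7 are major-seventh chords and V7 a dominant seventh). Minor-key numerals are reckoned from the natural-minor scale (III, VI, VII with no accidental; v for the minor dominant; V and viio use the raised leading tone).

The pitches C#-E-G#-B form a minor seventh chord rooted on C#.
In C# minor, C# is the tonic; the diatonic minor seventh chord there is i7.

i7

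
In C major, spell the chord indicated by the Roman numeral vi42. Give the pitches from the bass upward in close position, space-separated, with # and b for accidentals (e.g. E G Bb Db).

G A C E

In C major, the submediant is A, and the diatonic chord built there is a minor seventh chord.
Stacking thirds from A gives A-C-E-G.
The figured bass 42 indicates third inversion, placing the seventh (G) in the bass: G-A-C-E.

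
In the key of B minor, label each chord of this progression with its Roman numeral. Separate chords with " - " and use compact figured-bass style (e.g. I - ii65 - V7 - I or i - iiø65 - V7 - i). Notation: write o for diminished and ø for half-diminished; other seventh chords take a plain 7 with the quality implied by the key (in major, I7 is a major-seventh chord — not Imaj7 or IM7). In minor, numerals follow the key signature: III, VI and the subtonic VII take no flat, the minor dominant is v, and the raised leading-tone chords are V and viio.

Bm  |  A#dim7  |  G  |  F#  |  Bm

Bm has root B, degree 1 in B minor, so i.
A#dim7: fully diminished seventh chord on A# = scale degree 7 → viio7.
G has root G, degree 6 in B minor, so VI.
F#: root F# is the dominant; major triad there is V.
Bm: root B is the tonic; minor triad there is i.

i - viio7 - VI - V - i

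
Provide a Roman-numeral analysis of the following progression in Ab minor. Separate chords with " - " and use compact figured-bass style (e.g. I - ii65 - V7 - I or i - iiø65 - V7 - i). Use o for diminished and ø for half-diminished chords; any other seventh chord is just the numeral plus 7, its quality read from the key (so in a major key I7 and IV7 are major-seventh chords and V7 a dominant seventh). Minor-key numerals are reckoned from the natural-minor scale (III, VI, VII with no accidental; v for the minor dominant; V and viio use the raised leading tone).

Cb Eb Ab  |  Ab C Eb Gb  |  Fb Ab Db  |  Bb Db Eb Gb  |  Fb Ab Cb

i6 - V7/iv - iv6 - v43 - VI

Cb-Eb-Ab: minor triad on Ab = scale degree 1 → i6.
Ab-C-Eb-Gb: a dominant seventh chord on Ab, the applied dominant of iv → V7/iv.
Fb-Ab-Db has root Db, degree 4 in Ab minor, so iv6.
Bb-Db-Eb-Gb: root Eb is the dominant; minor seventh chord there is v43.
Fb-Ab-Cb: root Fb is the submediant; major triad there is VI.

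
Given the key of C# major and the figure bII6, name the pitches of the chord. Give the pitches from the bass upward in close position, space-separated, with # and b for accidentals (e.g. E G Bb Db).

F# A D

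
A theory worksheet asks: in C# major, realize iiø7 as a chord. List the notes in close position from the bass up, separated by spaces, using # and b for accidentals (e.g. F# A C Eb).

iiø7 is the half-diminished supertonic seventh, borrowed from the parallel minor. In C# major that root is D#.
So the chord is D#-F#-A-C#.

D# F# A C#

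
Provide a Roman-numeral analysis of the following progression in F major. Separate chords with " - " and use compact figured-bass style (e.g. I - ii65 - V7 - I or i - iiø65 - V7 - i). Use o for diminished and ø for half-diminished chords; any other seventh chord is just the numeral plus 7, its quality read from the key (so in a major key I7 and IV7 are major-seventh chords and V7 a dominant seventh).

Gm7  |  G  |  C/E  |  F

ii7 - V/V - V6 - I

Gm7 has root G, degree 2 in F major, so ii7.
G is the secondary dominant of V (major triad on G): V/V.
C/E has root C, degree 5 in F major, so V6.
F: major triad on F = scale degree 1 → I.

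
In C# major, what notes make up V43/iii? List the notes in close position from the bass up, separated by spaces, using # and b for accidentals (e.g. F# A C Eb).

F## A# B# D##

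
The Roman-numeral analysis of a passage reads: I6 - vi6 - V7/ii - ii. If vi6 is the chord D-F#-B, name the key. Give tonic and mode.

The anchor chord is a minor triad on B, labeled vi6.
vi6 on B implies B is the submediant; that puts the tonic at D, and the lowercase numeral fits major mode.

D major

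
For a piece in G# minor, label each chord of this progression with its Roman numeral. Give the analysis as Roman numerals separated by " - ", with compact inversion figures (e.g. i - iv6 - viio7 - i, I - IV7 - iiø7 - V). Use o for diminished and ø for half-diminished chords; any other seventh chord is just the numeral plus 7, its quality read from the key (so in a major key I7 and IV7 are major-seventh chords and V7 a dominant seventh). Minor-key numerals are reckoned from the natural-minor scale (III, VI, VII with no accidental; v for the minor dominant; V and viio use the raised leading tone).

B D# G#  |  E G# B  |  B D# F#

i6 - VI - III

B-D#-G#: minor triad on G# = scale degree 1 → i6.
E-G#-B has root E, degree 6 in G# minor, so VI.
B-D#-F#: root B is the mediant; major triad there is III.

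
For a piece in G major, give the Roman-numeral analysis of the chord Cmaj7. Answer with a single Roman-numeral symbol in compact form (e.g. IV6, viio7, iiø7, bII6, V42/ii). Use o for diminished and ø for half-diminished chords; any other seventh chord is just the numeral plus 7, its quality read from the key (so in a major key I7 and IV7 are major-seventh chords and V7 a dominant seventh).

IV7

Stacked in thirds the chord is C-E-G-B: a major seventh chord on C.
C is scale degree 4 in G major, and a major seventh chord on that degree is written IV7.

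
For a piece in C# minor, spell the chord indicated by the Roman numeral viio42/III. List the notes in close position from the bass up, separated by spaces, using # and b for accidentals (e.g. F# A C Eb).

The slash marks an applied leading-tone chord: viio of III. In C# minor, III is E, so the leading tone to it is D#, a half step below.
Building a fully diminished seventh chord on D# gives D#-F#-A-C.
The figured bass 42 indicates third inversion, placing the seventh (C) in the bass: C-D#-F#-A.

C D# F# A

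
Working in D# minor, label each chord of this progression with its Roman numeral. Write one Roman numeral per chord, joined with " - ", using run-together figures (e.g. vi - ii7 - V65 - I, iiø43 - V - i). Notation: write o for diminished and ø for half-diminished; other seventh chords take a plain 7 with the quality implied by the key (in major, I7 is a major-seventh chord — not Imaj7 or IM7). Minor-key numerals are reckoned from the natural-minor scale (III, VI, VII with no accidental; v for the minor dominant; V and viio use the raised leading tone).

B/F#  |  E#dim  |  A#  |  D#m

B/F# has root B, degree 6 in D# minor, so VI64.
E#dim has root E#, degree 2 in D# minor, so iio.
A#: major triad on A# = scale degree 5 → V.
D#m: minor triad on D# = scale degree 1 → i.

VI64 - iio - V - i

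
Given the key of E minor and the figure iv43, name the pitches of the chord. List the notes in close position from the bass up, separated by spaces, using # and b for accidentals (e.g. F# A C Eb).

In E minor, the fourth degree is A, and the diatonic chord built there is a minor seventh chord.
Stacking thirds from A gives A-C-E-G.
The figured bass 43 indicates second inversion, placing the fifth (E) in the bass: E-G-A-C.

E G A C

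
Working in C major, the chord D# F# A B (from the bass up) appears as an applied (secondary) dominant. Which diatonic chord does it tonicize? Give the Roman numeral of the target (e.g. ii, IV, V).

iii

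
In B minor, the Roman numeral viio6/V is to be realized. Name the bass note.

G#

The applied chord viio6/V is rooted on E#: E#-G#-B.
The figure 6 means first inversion — the third is in the bass.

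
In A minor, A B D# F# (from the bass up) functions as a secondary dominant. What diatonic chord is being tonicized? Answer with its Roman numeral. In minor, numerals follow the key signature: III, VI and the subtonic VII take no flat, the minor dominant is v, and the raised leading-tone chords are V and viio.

V

The chord is a dominant seventh chord on B.
A dominant resolves down a perfect fifth: B → E. In A minor, E is scale degree 5, i.e. V.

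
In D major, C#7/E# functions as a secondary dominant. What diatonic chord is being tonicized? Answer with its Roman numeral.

The chord is a dominant seventh chord on C#.
A dominant resolves down a perfect fifth: C# → F#. In D major, F# is scale degree 3, i.e. iii.

iii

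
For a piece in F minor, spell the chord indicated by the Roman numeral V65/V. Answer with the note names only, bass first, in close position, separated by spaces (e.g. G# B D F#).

B D F G

The slash means an applied dominant: we want the dominant of V. In F minor, V is C major, and its dominant is built on G.
Building a dominant seventh chord on G gives G-B-D-F.
The figured bass 65 indicates first inversion, placing the third (B) in the bass: B-D-F-G.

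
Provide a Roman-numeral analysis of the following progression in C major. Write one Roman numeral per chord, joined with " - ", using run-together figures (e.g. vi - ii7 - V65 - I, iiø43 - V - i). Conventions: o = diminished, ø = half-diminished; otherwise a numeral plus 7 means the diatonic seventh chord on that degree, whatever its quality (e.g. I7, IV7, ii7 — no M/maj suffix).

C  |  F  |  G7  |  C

I - IV - V7 - I

C: major triad on C = scale degree 1 → I.
F has root F, degree 4 in C major, so IV.
G7: root G is the dominant; dominant seventh chord there is V7.
C: major triad on C = scale degree 1 → I.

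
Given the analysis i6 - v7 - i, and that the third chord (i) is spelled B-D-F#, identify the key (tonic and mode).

i is given as B-D-F# — a minor triad with root B.
If B is scale degree 1 and the mode makes that degree carry a minor triad, the tonic is B and the mode is minor.

B minor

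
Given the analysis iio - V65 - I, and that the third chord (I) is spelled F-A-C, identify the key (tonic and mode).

The chord F is a major triad rooted on F; its label is I.
If F is scale degree 1 and the mode makes that degree carry a major triad, the tonic is F and the mode is major.

F major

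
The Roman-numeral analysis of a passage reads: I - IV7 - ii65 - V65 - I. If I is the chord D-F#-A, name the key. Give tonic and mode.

D major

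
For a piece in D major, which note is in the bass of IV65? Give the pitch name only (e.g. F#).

IV in D major has root G; the chord is G-B-D-F#.
The figure 65 means first inversion — the third is in the bass.

B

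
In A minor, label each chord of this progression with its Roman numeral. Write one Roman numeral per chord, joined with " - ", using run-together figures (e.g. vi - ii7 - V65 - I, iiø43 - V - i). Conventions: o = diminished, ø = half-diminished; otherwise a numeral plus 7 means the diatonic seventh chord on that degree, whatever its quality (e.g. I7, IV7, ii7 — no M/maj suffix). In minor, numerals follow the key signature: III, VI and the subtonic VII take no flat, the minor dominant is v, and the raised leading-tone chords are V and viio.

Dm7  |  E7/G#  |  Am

Dm7: minor seventh chord on D = scale degree 4 → iv7.
E7/G#: root E is the dominant; dominant seventh chord there is V65.
Am: root A is the tonic; minor triad there is i.

iv7 - V65 - i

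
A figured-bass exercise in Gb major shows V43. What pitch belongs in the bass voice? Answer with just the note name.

Ab

V in Gb major has root Db; the chord is Db-F-Ab-Cb.
The figure 43 means second inversion — the fifth is in the bass.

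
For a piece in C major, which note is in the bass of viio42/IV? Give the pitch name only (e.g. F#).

Db

The applied chord viio42/IV is rooted on E: E-G-Bb-Db.
The figure 42 means third inversion — the seventh is in the bass.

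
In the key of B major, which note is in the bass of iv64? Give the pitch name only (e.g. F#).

B

iv in B major has root E; the chord is E-G-B.
The figure 64 means second inversion — the fifth is in the bass.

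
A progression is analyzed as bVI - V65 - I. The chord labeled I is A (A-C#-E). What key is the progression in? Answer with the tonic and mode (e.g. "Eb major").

A major

The chord A is a major triad rooted on A; its label is I.
If A is scale degree 1 and the mode makes that degree carry a major triad, the tonic is A and the mode is major.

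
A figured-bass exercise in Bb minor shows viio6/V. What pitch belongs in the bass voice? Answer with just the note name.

G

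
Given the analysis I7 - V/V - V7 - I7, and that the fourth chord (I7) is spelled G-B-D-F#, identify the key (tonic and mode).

G major

I7 is given as G-B-D-F# — a major seventh chord with root G.
If G is scale degree 1 and the mode makes that degree carry a major seventh chord, the tonic is G and the mode is major.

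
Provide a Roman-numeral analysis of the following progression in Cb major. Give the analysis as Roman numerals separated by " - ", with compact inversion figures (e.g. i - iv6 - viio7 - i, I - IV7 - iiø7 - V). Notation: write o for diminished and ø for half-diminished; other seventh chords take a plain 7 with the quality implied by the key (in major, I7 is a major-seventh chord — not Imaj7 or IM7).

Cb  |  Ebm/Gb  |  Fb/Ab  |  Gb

I - iii6 - IV6 - V

Cb has root Cb, degree 1 in Cb major, so I.
Ebm/Gb: root Eb is the mediant; minor triad there is iii6.
Fb/Ab: root Fb is the subdominant; major triad there is IV6.
Gb has root Gb, degree 5 in Cb major, so V.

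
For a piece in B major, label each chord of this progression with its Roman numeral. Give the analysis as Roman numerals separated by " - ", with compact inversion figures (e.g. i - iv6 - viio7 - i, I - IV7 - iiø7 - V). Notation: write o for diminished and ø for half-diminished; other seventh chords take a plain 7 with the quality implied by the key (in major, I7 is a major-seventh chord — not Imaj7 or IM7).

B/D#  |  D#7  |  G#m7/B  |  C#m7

I6 - V7/vi - vi65 - ii7

B/D#: major triad on B = scale degree 1 → I6.
D#7: a dominant seventh chord on D#, the applied dominant of vi → V7/vi.
G#m7/B: minor seventh chord on G# = scale degree 6 → vi65.
C#m7: minor seventh chord on C# = scale degree 2 → ii7.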